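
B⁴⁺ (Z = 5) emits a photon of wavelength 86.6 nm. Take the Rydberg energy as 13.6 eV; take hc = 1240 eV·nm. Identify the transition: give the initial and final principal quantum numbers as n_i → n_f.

The photon energy is ΔE = hc/λ = 1240 / 86.6 = 14.32 eV.
With Z = 5, ΔE = 340.0 × (1/n_f² − 1/n_i²), so 1/n_f² − 1/n_i² = 0.04211.
Trying n_f = 4 gives 1/n_i² = 0.02039, i.e. n_i ≈ 7; this pair matches.

n_i = 7, n_f = 4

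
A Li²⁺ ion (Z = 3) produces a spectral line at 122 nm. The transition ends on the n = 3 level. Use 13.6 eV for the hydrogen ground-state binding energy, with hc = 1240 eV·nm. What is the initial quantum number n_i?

n_i = 6

The photon energy is ΔE = hc/λ = 1240 / 122 = 10.16 eV.
With Z = 3, ΔE = 122.4 × (1/n_f² − 1/n_i²), so 1/n_f² − 1/n_i² = 0.08304.
With n_f = 3: 1/n_i² = 1/9 − 0.08304 = 0.02807, so n_i ≈ 5.97.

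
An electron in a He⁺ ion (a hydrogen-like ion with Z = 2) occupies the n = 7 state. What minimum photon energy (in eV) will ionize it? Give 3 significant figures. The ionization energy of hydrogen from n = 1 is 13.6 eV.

1.11 eV

E_n = −13.6 Z²/n² = −54.40/n² eV for Z = 2.
E_7 = −54.40/49 = −1.11 eV, so ionization (to E = 0) requires 1.11 eV.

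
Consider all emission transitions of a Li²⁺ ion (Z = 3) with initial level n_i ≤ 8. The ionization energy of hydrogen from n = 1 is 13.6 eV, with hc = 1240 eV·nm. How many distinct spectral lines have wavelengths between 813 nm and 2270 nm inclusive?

4

Enumerate all n_i → n_f pairs with 1 ≤ n_f < n_i ≤ 8 and compute λ = 1240 / [13.6·9·(1/n_f² − 1/n_i²)].
Lines falling in [813, 2270] nm: 6→5 (828.9 nm), 8→6 (833.6 nm), 7→6 (1375 nm), 8→7 (2118 nm).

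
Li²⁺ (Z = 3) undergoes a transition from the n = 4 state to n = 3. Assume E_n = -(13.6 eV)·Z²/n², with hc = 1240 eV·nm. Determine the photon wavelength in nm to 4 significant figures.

For Z = 3 the level energies scale as Z², so the effective Rydberg energy is 13.6 × 9 = 122.4 eV.
ΔE = 122.4 × (1/3² − 1/4²) = 122.4 × 0.04861 = 5.950 eV.
λ = hc/ΔE = 1240 / 5.950 = 208.4 nm.

208.4 nm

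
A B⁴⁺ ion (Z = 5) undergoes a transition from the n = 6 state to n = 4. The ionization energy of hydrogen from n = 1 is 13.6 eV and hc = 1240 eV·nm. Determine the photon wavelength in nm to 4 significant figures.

105.0 nm

For Z = 5 the level energies scale as Z², so the effective Rydberg energy is 13.6 × 25 = 340.0 eV.
ΔE = 340.0 × (1/4² − 1/6²) = 340.0 × 0.03472 = 11.81 eV.
λ = hc/ΔE = 1240 / 11.81 = 105.0 nm.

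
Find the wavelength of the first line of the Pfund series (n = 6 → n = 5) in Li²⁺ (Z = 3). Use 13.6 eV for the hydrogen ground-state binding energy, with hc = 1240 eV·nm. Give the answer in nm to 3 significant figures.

829 nm

The Pfund series terminates on n_f = 5; the first line has n_i = 5+1 = 6.
ΔE = 122.4 × (1/5² − 1/6²) = 1.496 eV.
λ = 1240 / 1.496 = 829 nm.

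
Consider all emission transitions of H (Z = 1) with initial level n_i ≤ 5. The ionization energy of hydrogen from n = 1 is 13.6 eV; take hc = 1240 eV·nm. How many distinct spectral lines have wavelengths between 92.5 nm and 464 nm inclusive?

5

Enumerate all n_i → n_f pairs with 1 ≤ n_f < n_i ≤ 5 and compute λ = 1240 / [13.6·1·(1/n_f² − 1/n_i²)].
Lines falling in [92.5, 464] nm: 5→1 (94.98 nm), 4→1 (97.25 nm), 3→1 (102.6 nm), 2→1 (121.6 nm), 5→2 (434.2 nm).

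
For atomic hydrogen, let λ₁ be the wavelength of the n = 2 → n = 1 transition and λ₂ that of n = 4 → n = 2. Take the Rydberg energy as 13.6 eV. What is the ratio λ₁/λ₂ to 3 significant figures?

0.250

λ ∝ 1/ΔE ∝ 1/(1/n_f² − 1/n_i²), and the Z² and hc factors cancel in the ratio.
λ₁/λ₂ = (1/2² − 1/4²)/(1/1² − 1/2²) = 0.1875/0.7500 = 0.250.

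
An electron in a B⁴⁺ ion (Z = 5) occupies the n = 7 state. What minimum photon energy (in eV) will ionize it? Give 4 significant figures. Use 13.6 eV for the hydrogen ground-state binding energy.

E_n = −13.6 Z²/n² = −340.0/n² eV for Z = 5.
E_7 = −340.0/49 = −6.939 eV, so ionization (to E = 0) requires 6.939 eV.

6.939 eV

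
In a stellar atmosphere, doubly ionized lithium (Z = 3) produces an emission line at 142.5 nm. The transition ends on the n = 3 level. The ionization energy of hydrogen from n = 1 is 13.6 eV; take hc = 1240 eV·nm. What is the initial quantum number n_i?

n_i = 5

The photon energy is ΔE = hc/λ = 1240 / 142.5 = 8.702 eV.
With Z = 3, ΔE = 122.4 × (1/n_f² − 1/n_i²), so 1/n_f² − 1/n_i² = 0.07109.
With n_f = 3: 1/n_i² = 1/9 − 0.07109 = 0.04002, so n_i ≈ 5.00.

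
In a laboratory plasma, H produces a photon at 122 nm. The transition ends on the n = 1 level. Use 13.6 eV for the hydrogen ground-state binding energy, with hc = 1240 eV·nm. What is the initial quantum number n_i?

n_i = 2

The photon energy is ΔE = hc/λ = 1240 / 122 = 10.16 eV.
With Z = 1, ΔE = 13.60 × (1/n_f² − 1/n_i²), so 1/n_f² − 1/n_i² = 0.7473.
With n_f = 1: 1/n_i² = 1/1 − 0.7473 = 0.2527, so n_i ≈ 1.99.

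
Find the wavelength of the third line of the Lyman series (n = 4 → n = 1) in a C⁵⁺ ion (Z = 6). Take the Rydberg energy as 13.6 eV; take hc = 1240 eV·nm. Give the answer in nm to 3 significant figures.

2.70 nm

The Lyman series terminates on n_f = 1; the third line has n_i = 1+3 = 4.
ΔE = 489.6 × (1/1² − 1/4²) = 459.0 eV.
λ = 1240 / 459.0 = 2.70 nm.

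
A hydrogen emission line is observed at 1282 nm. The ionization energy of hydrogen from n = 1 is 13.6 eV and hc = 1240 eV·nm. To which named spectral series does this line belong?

ΔE = 1240/1282 = 0.9672 eV.
This matches 13.6 × (1/3² − 1/5²), so n_f = 3: the Paschen series.

Paschen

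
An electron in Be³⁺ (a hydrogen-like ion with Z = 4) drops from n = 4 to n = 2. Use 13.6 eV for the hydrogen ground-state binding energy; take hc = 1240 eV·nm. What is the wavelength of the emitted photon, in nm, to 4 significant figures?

30.39 nm

For Z = 4 the level energies scale as Z², so the effective Rydberg energy is 13.6 × 16 = 217.6 eV.
ΔE = 217.6 × (1/2² − 1/4²) = 217.6 × 0.1875 = 40.80 eV.
λ = hc/ΔE = 1240 / 40.80 = 30.39 nm.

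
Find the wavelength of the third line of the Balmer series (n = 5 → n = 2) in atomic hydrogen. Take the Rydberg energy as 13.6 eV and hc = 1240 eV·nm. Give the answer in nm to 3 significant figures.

434 nm

The Balmer series terminates on n_f = 2; the third line has n_i = 2+3 = 5.
ΔE = 13.60 × (1/2² − 1/5²) = 2.856 eV.
λ = 1240 / 2.856 = 434 nm.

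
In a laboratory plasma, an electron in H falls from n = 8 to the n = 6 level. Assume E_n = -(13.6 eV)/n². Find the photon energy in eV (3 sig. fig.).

0.165 eV

E_8 = −13.60/64 = −0.2125 eV and E_6 = −13.60/36 = −0.3778 eV.
The photon energy is |E_8 − E_6| = 0.165 eV.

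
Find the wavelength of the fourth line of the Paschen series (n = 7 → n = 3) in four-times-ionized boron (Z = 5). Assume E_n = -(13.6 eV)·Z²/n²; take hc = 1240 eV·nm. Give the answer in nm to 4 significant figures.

The Paschen series terminates on n_f = 3; the fourth line has n_i = 3+4 = 7.
ΔE = 340.0 × (1/3² − 1/7²) = 30.84 eV.
λ = 1240 / 30.84 = 40.21 nm.

40.21 nm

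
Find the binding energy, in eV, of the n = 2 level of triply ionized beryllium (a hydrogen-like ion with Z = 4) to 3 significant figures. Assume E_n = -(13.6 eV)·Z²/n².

54.4 eV

E_n = −13.6 Z²/n² = −217.6/n² eV for Z = 4.
E_2 = −217.6/4 = −54.4 eV, so ionization (to E = 0) requires 54.4 eV.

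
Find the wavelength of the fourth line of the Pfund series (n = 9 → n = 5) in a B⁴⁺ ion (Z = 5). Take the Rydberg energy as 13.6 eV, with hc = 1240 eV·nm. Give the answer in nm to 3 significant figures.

132 nm

The Pfund series terminates on n_f = 5; the fourth line has n_i = 5+4 = 9.
ΔE = 340.0 × (1/5² − 1/9²) = 9.402 eV.
λ = 1240 / 9.402 = 132 nm.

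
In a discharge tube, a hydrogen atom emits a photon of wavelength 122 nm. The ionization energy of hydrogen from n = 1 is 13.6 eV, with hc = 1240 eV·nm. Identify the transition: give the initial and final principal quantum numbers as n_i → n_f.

The photon energy is ΔE = hc/λ = 1240 / 122 = 10.16 eV.
With Z = 1, ΔE = 13.60 × (1/n_f² − 1/n_i²), so 1/n_f² − 1/n_i² = 0.7473.
Trying n_f = 1 gives 1/n_i² = 0.2527, i.e. n_i ≈ 2; this pair matches.

n_i = 2, n_f = 1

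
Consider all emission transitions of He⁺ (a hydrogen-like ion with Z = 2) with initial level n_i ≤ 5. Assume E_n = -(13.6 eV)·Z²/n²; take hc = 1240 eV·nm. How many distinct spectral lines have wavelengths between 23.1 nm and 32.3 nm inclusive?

4

Enumerate all n_i → n_f pairs with 1 ≤ n_f < n_i ≤ 5 and compute λ = 1240 / [13.6·4·(1/n_f² − 1/n_i²)].
Lines falling in [23.1, 32.3] nm: 5→1 (23.74 nm), 4→1 (24.31 nm), 3→1 (25.64 nm), 2→1 (30.39 nm).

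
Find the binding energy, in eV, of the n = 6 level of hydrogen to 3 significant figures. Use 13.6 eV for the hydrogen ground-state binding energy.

0.378 eV

E_6 = −13.60/36 = −0.378 eV, so ionization (to E = 0) requires 0.378 eV.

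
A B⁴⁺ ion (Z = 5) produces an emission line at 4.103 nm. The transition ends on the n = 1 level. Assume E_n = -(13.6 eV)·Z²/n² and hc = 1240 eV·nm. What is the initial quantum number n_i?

The photon energy is ΔE = hc/λ = 1240 / 4.103 = 302.2 eV.
With Z = 5, ΔE = 340.0 × (1/n_f² − 1/n_i²), so 1/n_f² − 1/n_i² = 0.8889.
With n_f = 1: 1/n_i² = 1/1 − 0.8889 = 0.1111, so n_i ≈ 3.00.

n_i = 3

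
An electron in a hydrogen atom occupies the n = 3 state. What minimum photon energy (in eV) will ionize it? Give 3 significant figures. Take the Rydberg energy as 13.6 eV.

E_3 = −13.60/9 = −1.51 eV, so ionization (to E = 0) requires 1.51 eV.

1.51 eV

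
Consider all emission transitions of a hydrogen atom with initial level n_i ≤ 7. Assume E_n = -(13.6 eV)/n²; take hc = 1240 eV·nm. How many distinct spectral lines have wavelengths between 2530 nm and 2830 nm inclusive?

Enumerate all n_i → n_f pairs with 1 ≤ n_f < n_i ≤ 7 and compute λ = 1240 / [13.6·1·(1/n_f² − 1/n_i²)].
Lines falling in [2530, 2830] nm: 6→4 (2626 nm).

1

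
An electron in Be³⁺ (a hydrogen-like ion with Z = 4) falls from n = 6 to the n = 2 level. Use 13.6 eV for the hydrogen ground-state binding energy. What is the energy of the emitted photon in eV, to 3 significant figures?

The Bohr energies scale as Z², so for Z = 4: E_n = −217.6/n² eV.
E_6 = −217.6/36 = −6.044 eV and E_2 = −217.6/4 = −54.40 eV.
The photon energy is |E_6 − E_2| = 48.4 eV.

48.4 eV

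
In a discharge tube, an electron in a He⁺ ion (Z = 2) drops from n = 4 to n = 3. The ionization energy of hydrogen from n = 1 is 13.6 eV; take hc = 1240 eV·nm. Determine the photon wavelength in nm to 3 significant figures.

469 nm

For Z = 2 the level energies scale as Z², so the effective Rydberg energy is 13.6 × 4 = 54.40 eV.
ΔE = 54.40 × (1/3² − 1/4²) = 54.40 × 0.04861 = 2.644 eV.
λ = hc/ΔE = 1240 / 2.644 = 469 nm.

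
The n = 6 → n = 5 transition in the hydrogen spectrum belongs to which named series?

Pfund

The series is set by the lower level: n_f = 5 is the Pfund series.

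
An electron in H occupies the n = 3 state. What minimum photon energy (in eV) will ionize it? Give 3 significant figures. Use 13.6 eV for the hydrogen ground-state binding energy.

1.51 eV

E_3 = −13.60/9 = −1.51 eV, so ionization (to E = 0) requires 1.51 eV.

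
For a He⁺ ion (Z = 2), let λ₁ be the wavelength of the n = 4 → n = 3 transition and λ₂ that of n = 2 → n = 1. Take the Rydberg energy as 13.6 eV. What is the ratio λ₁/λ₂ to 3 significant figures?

λ ∝ 1/ΔE ∝ 1/(1/n_f² − 1/n_i²), and the Z² and hc factors cancel in the ratio.
λ₁/λ₂ = (1/1² − 1/2²)/(1/3² − 1/4²) = 0.7500/0.04861 = 15.4.

15.4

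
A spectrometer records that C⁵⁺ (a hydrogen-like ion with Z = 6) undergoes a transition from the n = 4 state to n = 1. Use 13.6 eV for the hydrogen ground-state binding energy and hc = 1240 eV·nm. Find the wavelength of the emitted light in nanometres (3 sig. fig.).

2.70 nm

For Z = 6 the level energies scale as Z², so the effective Rydberg energy is 13.6 × 36 = 489.6 eV.
ΔE = 489.6 × (1/1² − 1/4²) = 489.6 × 0.9375 = 459.0 eV.
λ = hc/ΔE = 1240 / 459.0 = 2.70 nm.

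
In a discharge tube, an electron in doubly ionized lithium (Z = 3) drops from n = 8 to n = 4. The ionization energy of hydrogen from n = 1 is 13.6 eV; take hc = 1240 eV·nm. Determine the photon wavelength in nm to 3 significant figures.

216 nm

For Z = 3 the level energies scale as Z², so the effective Rydberg energy is 13.6 × 9 = 122.4 eV.
ΔE = 122.4 × (1/4² − 1/8²) = 122.4 × 0.04688 = 5.738 eV.
λ = hc/ΔE = 1240 / 5.738 = 216 nm.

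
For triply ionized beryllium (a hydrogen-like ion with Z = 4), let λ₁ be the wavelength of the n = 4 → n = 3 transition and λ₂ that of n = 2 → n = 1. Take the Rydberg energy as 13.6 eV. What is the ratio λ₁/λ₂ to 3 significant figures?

λ ∝ 1/ΔE ∝ 1/(1/n_f² − 1/n_i²), and the Z² and hc factors cancel in the ratio.
λ₁/λ₂ = (1/1² − 1/2²)/(1/3² − 1/4²) = 0.7500/0.04861 = 15.4.

15.4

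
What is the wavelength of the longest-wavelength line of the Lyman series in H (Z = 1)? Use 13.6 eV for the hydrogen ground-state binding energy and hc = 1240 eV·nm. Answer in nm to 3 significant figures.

122 nm

The Lyman series terminates on n_f = 1; the first line has n_i = 1+1 = 2.
ΔE = 13.60 × (1/1² − 1/2²) = 10.20 eV.
λ = 1240 / 10.20 = 122 nm.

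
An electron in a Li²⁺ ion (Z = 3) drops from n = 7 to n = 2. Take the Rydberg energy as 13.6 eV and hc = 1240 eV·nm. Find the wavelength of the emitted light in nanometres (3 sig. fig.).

44.1 nm

For Z = 3 the level energies scale as Z², so the effective Rydberg energy is 13.6 × 9 = 122.4 eV.
ΔE = 122.4 × (1/2² − 1/7²) = 122.4 × 0.2296 = 28.10 eV.
λ = hc/ΔE = 1240 / 28.10 = 44.1 nm.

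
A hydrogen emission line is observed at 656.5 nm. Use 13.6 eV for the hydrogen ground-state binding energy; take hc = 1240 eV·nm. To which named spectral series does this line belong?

Balmer

ΔE = 1240/656.5 = 1.889 eV.
This matches 13.6 × (1/2² − 1/3²), so n_f = 2: the Balmer series.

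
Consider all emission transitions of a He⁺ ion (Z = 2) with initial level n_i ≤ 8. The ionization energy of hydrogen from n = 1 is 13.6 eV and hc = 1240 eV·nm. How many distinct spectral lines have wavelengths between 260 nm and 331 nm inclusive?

2

Enumerate all n_i → n_f pairs with 1 ≤ n_f < n_i ≤ 8 and compute λ = 1240 / [13.6·4·(1/n_f² − 1/n_i²)].
Lines falling in [260, 331] nm: 6→3 (273.5 nm), 5→3 (320.5 nm).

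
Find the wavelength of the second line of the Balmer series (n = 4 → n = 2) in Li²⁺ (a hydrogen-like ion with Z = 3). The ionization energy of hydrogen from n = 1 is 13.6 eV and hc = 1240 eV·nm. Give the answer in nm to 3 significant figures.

The Balmer series terminates on n_f = 2; the second line has n_i = 2+2 = 4.
ΔE = 122.4 × (1/2² − 1/4²) = 22.95 eV.
λ = 1240 / 22.95 = 54.0 nm.

54.0 nm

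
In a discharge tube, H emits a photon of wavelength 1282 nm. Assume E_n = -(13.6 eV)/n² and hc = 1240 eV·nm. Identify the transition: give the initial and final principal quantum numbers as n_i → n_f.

The photon energy is ΔE = hc/λ = 1240 / 1282 = 0.9672 eV.
With Z = 1, ΔE = 13.60 × (1/n_f² − 1/n_i²), so 1/n_f² − 1/n_i² = 0.07112.
Trying n_f = 3 gives 1/n_i² = 0.03999, i.e. n_i ≈ 5; this pair matches.

n_i = 5, n_f = 3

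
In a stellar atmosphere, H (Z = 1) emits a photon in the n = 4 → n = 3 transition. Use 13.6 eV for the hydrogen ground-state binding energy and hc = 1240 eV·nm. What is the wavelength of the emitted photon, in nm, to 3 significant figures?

ΔE = 13.60 × (1/3² − 1/4²) = 13.60 × 0.04861 = 0.6611 eV.
λ = hc/ΔE = 1240 / 0.6611 = 1880 nm.
This line belongs to the Paschen series.

1880 nm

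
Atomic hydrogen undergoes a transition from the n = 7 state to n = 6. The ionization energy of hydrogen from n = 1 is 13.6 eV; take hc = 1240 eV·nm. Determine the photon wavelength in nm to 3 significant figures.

12400 nm

ΔE = 13.60 × (1/6² − 1/7²) = 13.60 × 0.007370 = 0.1002 eV.
λ = hc/ΔE = 1240 / 0.1002 = 12400 nm.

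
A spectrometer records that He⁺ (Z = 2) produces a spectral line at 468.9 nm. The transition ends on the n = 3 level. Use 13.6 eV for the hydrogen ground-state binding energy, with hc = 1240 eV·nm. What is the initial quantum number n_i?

n_i = 4

The photon energy is ΔE = hc/λ = 1240 / 468.9 = 2.644 eV.
With Z = 2, ΔE = 54.40 × (1/n_f² − 1/n_i²), so 1/n_f² − 1/n_i² = 0.04861.
With n_f = 3: 1/n_i² = 1/9 − 0.04861 = 0.06250, so n_i ≈ 4.00.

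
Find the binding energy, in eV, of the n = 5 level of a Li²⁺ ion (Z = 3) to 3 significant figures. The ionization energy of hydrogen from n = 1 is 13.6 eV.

4.90 eV

E_n = −13.6 Z²/n² = −122.4/n² eV for Z = 3.
E_5 = −122.4/25 = −4.90 eV, so ionization (to E = 0) requires 4.90 eV.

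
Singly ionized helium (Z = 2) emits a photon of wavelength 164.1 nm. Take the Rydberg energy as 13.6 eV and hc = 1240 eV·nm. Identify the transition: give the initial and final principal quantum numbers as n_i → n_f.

The photon energy is ΔE = hc/λ = 1240 / 164.1 = 7.556 eV.
With Z = 2, ΔE = 54.40 × (1/n_f² − 1/n_i²), so 1/n_f² − 1/n_i² = 0.1389.
Trying n_f = 2 gives 1/n_i² = 0.1111, i.e. n_i ≈ 3; this pair matches.

n_i = 3, n_f = 2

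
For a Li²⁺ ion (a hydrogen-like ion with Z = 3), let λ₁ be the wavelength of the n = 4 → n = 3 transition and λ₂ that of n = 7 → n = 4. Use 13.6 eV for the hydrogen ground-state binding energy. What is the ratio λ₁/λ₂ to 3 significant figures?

0.866

λ ∝ 1/ΔE ∝ 1/(1/n_f² − 1/n_i²), and the Z² and hc factors cancel in the ratio.
λ₁/λ₂ = (1/4² − 1/7²)/(1/3² − 1/4²) = 0.04209/0.04861 = 0.866.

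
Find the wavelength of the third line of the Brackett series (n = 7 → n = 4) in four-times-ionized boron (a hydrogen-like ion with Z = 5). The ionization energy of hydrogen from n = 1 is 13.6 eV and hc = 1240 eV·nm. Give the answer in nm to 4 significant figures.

The Brackett series terminates on n_f = 4; the third line has n_i = 4+3 = 7.
ΔE = 340.0 × (1/4² − 1/7²) = 14.31 eV.
λ = 1240 / 14.31 = 86.65 nm.

86.65 nm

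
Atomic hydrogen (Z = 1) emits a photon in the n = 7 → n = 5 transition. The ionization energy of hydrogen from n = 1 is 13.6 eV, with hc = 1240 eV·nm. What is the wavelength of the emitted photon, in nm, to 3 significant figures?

4650 nm

ΔE = 13.60 × (1/5² − 1/7²) = 13.60 × 0.01959 = 0.2664 eV.
λ = hc/ΔE = 1240 / 0.2664 = 4650 nm.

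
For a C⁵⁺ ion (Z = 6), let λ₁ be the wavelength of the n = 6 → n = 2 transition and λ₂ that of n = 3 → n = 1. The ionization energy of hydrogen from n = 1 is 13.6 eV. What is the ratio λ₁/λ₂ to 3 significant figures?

4.00

λ ∝ 1/ΔE ∝ 1/(1/n_f² − 1/n_i²), and the Z² and hc factors cancel in the ratio.
λ₁/λ₂ = (1/1² − 1/3²)/(1/2² − 1/6²) = 0.8889/0.2222 = 4.00.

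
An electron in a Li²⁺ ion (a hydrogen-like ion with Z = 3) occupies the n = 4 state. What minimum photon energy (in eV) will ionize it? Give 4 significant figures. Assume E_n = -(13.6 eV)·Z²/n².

7.650 eV

E_n = −13.6 Z²/n² = −122.4/n² eV for Z = 3.
E_4 = −122.4/16 = −7.650 eV, so ionization (to E = 0) requires 7.650 eV.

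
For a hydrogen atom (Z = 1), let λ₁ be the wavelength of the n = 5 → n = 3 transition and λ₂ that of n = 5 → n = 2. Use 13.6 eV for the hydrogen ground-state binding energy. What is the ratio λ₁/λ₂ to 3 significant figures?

λ ∝ 1/ΔE ∝ 1/(1/n_f² − 1/n_i²), and the Z² and hc factors cancel in the ratio.
λ₁/λ₂ = (1/2² − 1/5²)/(1/3² − 1/5²) = 0.2100/0.07111 = 2.95.

2.95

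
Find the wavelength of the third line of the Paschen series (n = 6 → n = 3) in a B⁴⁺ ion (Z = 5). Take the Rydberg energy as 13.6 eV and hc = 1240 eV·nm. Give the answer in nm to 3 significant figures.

43.8 nm

The Paschen series terminates on n_f = 3; the third line has n_i = 3+3 = 6.
ΔE = 340.0 × (1/3² − 1/6²) = 28.33 eV.
λ = 1240 / 28.33 = 43.8 nm.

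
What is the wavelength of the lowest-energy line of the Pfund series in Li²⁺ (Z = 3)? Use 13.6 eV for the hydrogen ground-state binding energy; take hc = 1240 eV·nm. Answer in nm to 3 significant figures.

The Pfund series terminates on n_f = 5; the first line has n_i = 5+1 = 6.
ΔE = 122.4 × (1/5² − 1/6²) = 1.496 eV.
λ = 1240 / 1.496 = 829 nm.

829 nm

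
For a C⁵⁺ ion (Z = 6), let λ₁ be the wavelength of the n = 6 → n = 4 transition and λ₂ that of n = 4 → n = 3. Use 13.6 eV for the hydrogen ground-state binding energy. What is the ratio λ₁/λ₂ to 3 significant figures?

λ ∝ 1/ΔE ∝ 1/(1/n_f² − 1/n_i²), and the Z² and hc factors cancel in the ratio.
λ₁/λ₂ = (1/3² − 1/4²)/(1/4² − 1/6²) = 0.04861/0.03472 = 1.40.

1.40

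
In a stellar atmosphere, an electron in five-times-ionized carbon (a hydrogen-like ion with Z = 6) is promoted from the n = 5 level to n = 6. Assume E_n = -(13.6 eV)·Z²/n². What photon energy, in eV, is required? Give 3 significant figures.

The Bohr energies scale as Z², so for Z = 6: E_n = −489.6/n² eV.
E_6 = −489.6/36 = −13.60 eV and E_5 = −489.6/25 = −19.58 eV.
The photon energy is |E_6 − E_5| = 5.98 eV.

5.98 eV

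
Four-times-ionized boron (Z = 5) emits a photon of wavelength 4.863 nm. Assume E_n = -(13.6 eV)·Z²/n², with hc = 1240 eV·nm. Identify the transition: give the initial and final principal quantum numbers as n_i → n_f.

The photon energy is ΔE = hc/λ = 1240 / 4.863 = 255.0 eV.
With Z = 5, ΔE = 340.0 × (1/n_f² − 1/n_i²), so 1/n_f² − 1/n_i² = 0.7500.
Trying n_f = 1 gives 1/n_i² = 0.2500, i.e. n_i ≈ 2; this pair matches.

n_i = 2, n_f = 1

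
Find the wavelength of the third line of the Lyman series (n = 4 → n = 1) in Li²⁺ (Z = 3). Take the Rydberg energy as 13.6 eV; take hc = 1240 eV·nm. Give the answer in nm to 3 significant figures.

The Lyman series terminates on n_f = 1; the third line has n_i = 1+3 = 4.
ΔE = 122.4 × (1/1² − 1/4²) = 114.8 eV.
λ = 1240 / 114.8 = 10.8 nm.

10.8 nm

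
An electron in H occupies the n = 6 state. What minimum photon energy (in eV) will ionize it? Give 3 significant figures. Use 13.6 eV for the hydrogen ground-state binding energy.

E_6 = −13.60/36 = −0.378 eV, so ionization (to E = 0) requires 0.378 eV.

0.378 eV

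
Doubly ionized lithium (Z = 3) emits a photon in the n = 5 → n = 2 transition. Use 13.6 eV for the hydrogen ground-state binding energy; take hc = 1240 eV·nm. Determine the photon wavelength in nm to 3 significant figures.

For Z = 3 the level energies scale as Z², so the effective Rydberg energy is 13.6 × 9 = 122.4 eV.
ΔE = 122.4 × (1/2² − 1/5²) = 122.4 × 0.2100 = 25.70 eV.
λ = hc/ΔE = 1240 / 25.70 = 48.2 nm.

48.2 nm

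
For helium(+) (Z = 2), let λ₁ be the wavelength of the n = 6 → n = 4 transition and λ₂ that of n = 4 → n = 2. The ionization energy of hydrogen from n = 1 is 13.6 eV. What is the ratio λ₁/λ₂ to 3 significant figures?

λ ∝ 1/ΔE ∝ 1/(1/n_f² − 1/n_i²), and the Z² and hc factors cancel in the ratio.
λ₁/λ₂ = (1/2² − 1/4²)/(1/4² − 1/6²) = 0.1875/0.03472 = 5.40.

5.40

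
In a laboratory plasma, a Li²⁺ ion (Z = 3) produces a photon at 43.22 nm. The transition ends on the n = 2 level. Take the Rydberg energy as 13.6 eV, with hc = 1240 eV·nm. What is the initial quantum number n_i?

n_i = 8

The photon energy is ΔE = hc/λ = 1240 / 43.22 = 28.69 eV.
With Z = 3, ΔE = 122.4 × (1/n_f² − 1/n_i²), so 1/n_f² − 1/n_i² = 0.2344.
With n_f = 2: 1/n_i² = 1/4 − 0.2344 = 0.01560, so n_i ≈ 8.01.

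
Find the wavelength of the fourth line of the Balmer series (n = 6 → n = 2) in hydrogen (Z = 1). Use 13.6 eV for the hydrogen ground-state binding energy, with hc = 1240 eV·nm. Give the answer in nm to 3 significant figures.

The Balmer series terminates on n_f = 2; the fourth line has n_i = 2+4 = 6.
ΔE = 13.60 × (1/2² − 1/6²) = 3.022 eV.
λ = 1240 / 3.022 = 410 nm.

410 nm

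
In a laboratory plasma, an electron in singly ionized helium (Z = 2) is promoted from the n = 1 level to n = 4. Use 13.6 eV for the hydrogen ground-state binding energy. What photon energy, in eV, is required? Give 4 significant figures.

The Bohr energies scale as Z², so for Z = 2: E_n = −54.40/n² eV.
E_4 = −54.40/16 = −3.400 eV and E_1 = −54.40/1 = −54.40 eV.
The photon energy is |E_4 − E_1| = 51.00 eV.

51.00 eV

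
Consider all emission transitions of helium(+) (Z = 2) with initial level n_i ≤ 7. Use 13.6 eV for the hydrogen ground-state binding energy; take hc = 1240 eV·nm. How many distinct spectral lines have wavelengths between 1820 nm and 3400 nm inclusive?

2

Enumerate all n_i → n_f pairs with 1 ≤ n_f < n_i ≤ 7 and compute λ = 1240 / [13.6·4·(1/n_f² − 1/n_i²)].
Lines falling in [1820, 3400] nm: 6→5 (1865 nm), 7→6 (3093 nm).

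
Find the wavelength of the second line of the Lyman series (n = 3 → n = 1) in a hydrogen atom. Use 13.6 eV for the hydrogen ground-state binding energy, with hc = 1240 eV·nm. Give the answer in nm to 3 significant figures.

103 nm

The Lyman series terminates on n_f = 1; the second line has n_i = 1+2 = 3.
ΔE = 13.60 × (1/1² − 1/3²) = 12.09 eV.
λ = 1240 / 12.09 = 103 nm.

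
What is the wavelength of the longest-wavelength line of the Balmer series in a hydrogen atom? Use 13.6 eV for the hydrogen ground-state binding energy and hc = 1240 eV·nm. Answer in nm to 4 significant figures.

The Balmer series terminates on n_f = 2; the first line has n_i = 2+1 = 3.
ΔE = 13.60 × (1/2² − 1/3²) = 1.889 eV.
λ = 1240 / 1.889 = 656.5 nm.

656.5 nm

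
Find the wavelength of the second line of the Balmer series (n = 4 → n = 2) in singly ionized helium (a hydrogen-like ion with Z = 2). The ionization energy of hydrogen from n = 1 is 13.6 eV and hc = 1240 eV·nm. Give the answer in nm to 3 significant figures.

122 nm

The Balmer series terminates on n_f = 2; the second line has n_i = 2+2 = 4.
ΔE = 54.40 × (1/2² − 1/4²) = 10.20 eV.
λ = 1240 / 10.20 = 122 nm.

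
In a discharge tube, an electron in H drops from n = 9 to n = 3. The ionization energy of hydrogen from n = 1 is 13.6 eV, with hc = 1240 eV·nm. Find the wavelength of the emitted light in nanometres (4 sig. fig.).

923.2 nm

ΔE = 13.60 × (1/3² − 1/9²) = 13.60 × 0.09877 = 1.343 eV.
λ = hc/ΔE = 1240 / 1.343 = 923.2 nm.
This line belongs to the Paschen series.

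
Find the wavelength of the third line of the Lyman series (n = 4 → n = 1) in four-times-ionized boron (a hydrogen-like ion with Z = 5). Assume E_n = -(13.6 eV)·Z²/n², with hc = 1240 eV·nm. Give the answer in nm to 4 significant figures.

The Lyman series terminates on n_f = 1; the third line has n_i = 1+3 = 4.
ΔE = 340.0 × (1/1² − 1/4²) = 318.8 eV.
λ = 1240 / 318.8 = 3.890 nm.

3.890 nm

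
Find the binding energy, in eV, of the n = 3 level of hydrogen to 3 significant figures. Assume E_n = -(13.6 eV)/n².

1.51 eV

E_3 = −13.60/9 = −1.51 eV, so ionization (to E = 0) requires 1.51 eV.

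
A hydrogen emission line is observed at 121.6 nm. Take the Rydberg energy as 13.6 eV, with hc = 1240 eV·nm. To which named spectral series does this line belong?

Lyman

ΔE = 1240/121.6 = 10.20 eV.
This matches 13.6 × (1/1² − 1/2²), so n_f = 1: the Lyman series.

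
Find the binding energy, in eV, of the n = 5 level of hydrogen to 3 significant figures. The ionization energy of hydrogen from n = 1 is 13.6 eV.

0.544 eV

E_5 = −13.60/25 = −0.544 eV, so ionization (to E = 0) requires 0.544 eV.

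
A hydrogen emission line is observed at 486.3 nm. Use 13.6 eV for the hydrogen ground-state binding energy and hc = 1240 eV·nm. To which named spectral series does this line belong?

Balmer

ΔE = 1240/486.3 = 2.550 eV.
This matches 13.6 × (1/2² − 1/4²), so n_f = 2: the Balmer series.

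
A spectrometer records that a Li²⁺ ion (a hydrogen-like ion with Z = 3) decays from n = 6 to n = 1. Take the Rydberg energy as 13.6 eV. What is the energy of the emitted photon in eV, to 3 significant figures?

The Bohr energies scale as Z², so for Z = 3: E_n = −122.4/n² eV.
E_6 = −122.4/36 = −3.400 eV and E_1 = −122.4/1 = −122.4 eV.
The photon energy is |E_6 − E_1| = 119 eV.

119 eV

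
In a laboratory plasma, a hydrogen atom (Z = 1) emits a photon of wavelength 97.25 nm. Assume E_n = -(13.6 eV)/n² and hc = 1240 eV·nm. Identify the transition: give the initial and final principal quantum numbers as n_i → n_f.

n_i = 4, n_f = 1

The photon energy is ΔE = hc/λ = 1240 / 97.25 = 12.75 eV.
With Z = 1, ΔE = 13.60 × (1/n_f² − 1/n_i²), so 1/n_f² − 1/n_i² = 0.9375.
Trying n_f = 1 gives 1/n_i² = 0.06245, i.e. n_i ≈ 4; this pair matches.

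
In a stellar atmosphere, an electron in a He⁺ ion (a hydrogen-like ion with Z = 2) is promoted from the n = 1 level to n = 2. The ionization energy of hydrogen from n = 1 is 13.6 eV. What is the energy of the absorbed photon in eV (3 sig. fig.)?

40.8 eV

The Bohr energies scale as Z², so for Z = 2: E_n = −54.40/n² eV.
E_2 = −54.40/4 = −13.60 eV and E_1 = −54.40/1 = −54.40 eV.
The photon energy is |E_2 − E_1| = 40.8 eV.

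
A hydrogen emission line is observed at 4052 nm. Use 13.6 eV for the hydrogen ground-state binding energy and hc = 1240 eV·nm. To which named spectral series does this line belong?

ΔE = 1240/4052 = 0.3060 eV.
This matches 13.6 × (1/4² − 1/5²), so n_f = 4: the Brackett series.

Brackett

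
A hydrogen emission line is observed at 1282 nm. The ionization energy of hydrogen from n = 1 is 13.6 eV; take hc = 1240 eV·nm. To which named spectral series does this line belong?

Paschen

ΔE = 1240/1282 = 0.9672 eV.
This matches 13.6 × (1/3² − 1/5²), so n_f = 3: the Paschen series.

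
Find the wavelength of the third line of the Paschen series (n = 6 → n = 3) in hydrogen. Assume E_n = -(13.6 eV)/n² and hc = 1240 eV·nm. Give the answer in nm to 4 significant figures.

The Paschen series terminates on n_f = 3; the third line has n_i = 3+3 = 6.
ΔE = 13.60 × (1/3² − 1/6²) = 1.133 eV.
λ = 1240 / 1.133 = 1094 nm.

1094 nm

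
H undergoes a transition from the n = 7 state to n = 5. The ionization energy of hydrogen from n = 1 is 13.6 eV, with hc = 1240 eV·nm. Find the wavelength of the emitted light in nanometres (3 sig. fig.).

4650 nm

ΔE = 13.60 × (1/5² − 1/7²) = 13.60 × 0.01959 = 0.2664 eV.
λ = hc/ΔE = 1240 / 0.2664 = 4650 nm.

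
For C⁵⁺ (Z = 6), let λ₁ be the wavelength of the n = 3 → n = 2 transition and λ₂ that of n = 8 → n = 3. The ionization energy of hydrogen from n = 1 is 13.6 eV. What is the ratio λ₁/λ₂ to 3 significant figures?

λ ∝ 1/ΔE ∝ 1/(1/n_f² − 1/n_i²), and the Z² and hc factors cancel in the ratio.
λ₁/λ₂ = (1/3² − 1/8²)/(1/2² − 1/3²) = 0.09549/0.1389 = 0.688.

0.688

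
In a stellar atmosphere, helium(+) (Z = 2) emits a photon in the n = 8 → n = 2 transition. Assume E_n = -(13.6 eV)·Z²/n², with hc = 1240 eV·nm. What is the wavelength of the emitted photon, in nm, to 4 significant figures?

For Z = 2 the level energies scale as Z², so the effective Rydberg energy is 13.6 × 4 = 54.40 eV.
ΔE = 54.40 × (1/2² − 1/8²) = 54.40 × 0.2344 = 12.75 eV.
λ = hc/ΔE = 1240 / 12.75 = 97.25 nm.

97.25 nm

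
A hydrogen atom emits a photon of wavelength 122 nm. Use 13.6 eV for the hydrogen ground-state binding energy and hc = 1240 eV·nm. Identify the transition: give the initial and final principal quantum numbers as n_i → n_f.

n_i = 2, n_f = 1

The photon energy is ΔE = hc/λ = 1240 / 122 = 10.16 eV.
With Z = 1, ΔE = 13.60 × (1/n_f² − 1/n_i²), so 1/n_f² − 1/n_i² = 0.7473.
Trying n_f = 1 gives 1/n_i² = 0.2527, i.e. n_i ≈ 2; this pair matches.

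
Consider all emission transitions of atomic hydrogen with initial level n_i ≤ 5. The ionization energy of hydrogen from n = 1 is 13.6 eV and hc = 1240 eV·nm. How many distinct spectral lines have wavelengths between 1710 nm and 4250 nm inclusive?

2

Enumerate all n_i → n_f pairs with 1 ≤ n_f < n_i ≤ 5 and compute λ = 1240 / [13.6·1·(1/n_f² − 1/n_i²)].
Lines falling in [1710, 4250] nm: 4→3 (1876 nm), 5→4 (4052 nm).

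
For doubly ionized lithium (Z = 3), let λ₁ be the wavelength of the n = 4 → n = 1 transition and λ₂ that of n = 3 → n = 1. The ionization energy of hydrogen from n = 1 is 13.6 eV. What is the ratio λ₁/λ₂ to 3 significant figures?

λ ∝ 1/ΔE ∝ 1/(1/n_f² − 1/n_i²), and the Z² and hc factors cancel in the ratio.
λ₁/λ₂ = (1/1² − 1/3²)/(1/1² − 1/4²) = 0.8889/0.9375 = 0.948.

0.948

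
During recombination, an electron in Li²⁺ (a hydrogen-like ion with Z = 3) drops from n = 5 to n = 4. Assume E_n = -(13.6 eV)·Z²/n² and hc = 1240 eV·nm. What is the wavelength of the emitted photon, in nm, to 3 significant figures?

450 nm

For Z = 3 the level energies scale as Z², so the effective Rydberg energy is 13.6 × 9 = 122.4 eV.
ΔE = 122.4 × (1/4² − 1/5²) = 122.4 × 0.02250 = 2.754 eV.
λ = hc/ΔE = 1240 / 2.754 = 450 nm.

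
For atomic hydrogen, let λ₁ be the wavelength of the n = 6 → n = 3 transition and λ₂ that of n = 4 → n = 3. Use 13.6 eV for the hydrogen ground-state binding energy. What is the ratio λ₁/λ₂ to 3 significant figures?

0.583

λ ∝ 1/ΔE ∝ 1/(1/n_f² − 1/n_i²), and the Z² and hc factors cancel in the ratio.
λ₁/λ₂ = (1/3² − 1/4²)/(1/3² − 1/6²) = 0.04861/0.08333 = 0.583.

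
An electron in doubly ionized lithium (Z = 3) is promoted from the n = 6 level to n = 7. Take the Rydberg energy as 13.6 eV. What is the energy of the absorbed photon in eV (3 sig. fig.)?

0.902 eV

The Bohr energies scale as Z², so for Z = 3: E_n = −122.4/n² eV.
E_7 = −122.4/49 = −2.498 eV and E_6 = −122.4/36 = −3.400 eV.
The photon energy is |E_7 − E_6| = 0.902 eV.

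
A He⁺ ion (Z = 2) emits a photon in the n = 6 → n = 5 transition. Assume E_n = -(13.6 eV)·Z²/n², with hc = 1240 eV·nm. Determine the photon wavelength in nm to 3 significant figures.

For Z = 2 the level energies scale as Z², so the effective Rydberg energy is 13.6 × 4 = 54.40 eV.
ΔE = 54.40 × (1/5² − 1/6²) = 54.40 × 0.01222 = 0.6649 eV.
λ = hc/ΔE = 1240 / 0.6649 = 1860 nm.

1860 nm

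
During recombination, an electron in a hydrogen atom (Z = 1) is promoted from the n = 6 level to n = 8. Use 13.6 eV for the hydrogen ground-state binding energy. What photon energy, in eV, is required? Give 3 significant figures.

E_8 = −13.60/64 = −0.2125 eV and E_6 = −13.60/36 = −0.3778 eV.
The photon energy is |E_8 − E_6| = 0.165 eV.

0.165 eV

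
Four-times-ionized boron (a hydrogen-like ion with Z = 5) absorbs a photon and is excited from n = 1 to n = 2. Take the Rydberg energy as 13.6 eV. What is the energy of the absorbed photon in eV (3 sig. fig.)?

255 eV

The Bohr energies scale as Z², so for Z = 5: E_n = −340.0/n² eV.
E_2 = −340.0/4 = −85.00 eV and E_1 = −340.0/1 = −340.0 eV.
The photon energy is |E_2 − E_1| = 255 eV.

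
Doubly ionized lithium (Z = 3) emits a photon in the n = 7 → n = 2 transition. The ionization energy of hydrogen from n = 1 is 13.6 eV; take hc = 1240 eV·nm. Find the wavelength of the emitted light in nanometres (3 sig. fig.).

44.1 nm

For Z = 3 the level energies scale as Z², so the effective Rydberg energy is 13.6 × 9 = 122.4 eV.
ΔE = 122.4 × (1/2² − 1/7²) = 122.4 × 0.2296 = 28.10 eV.
λ = hc/ΔE = 1240 / 28.10 = 44.1 nm.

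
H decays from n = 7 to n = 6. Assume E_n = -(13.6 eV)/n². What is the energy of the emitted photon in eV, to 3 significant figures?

E_7 = −13.60/49 = −0.2776 eV and E_6 = −13.60/36 = −0.3778 eV.
The photon energy is |E_7 − E_6| = 0.100 eV.

0.100 eV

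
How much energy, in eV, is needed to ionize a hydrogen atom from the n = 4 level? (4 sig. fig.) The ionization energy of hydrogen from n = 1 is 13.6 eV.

E_4 = −13.60/16 = −0.8500 eV, so ionization (to E = 0) requires 0.8500 eV.

0.8500 eV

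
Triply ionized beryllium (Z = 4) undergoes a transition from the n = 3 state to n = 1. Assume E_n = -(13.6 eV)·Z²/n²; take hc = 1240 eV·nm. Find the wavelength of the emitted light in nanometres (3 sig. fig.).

6.41 nm

For Z = 4 the level energies scale as Z², so the effective Rydberg energy is 13.6 × 16 = 217.6 eV.
ΔE = 217.6 × (1/1² − 1/3²) = 217.6 × 0.8889 = 193.4 eV.
λ = hc/ΔE = 1240 / 193.4 = 6.41 nm.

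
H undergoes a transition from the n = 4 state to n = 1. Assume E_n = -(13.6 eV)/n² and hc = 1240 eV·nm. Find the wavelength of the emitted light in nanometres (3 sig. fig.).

ΔE = 13.60 × (1/1² − 1/4²) = 13.60 × 0.9375 = 12.75 eV.
λ = hc/ΔE = 1240 / 12.75 = 97.3 nm.
This line belongs to the Lyman series.

97.3 nm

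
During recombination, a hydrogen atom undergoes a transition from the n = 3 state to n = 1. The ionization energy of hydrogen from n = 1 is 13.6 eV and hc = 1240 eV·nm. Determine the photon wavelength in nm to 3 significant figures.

103 nm

ΔE = 13.60 × (1/1² − 1/3²) = 13.60 × 0.8889 = 12.09 eV.
λ = hc/ΔE = 1240 / 12.09 = 103 nm.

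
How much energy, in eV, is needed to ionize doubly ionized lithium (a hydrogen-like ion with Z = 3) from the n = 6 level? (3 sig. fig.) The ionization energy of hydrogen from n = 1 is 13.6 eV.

3.40 eV

E_n = −13.6 Z²/n² = −122.4/n² eV for Z = 3.
E_6 = −122.4/36 = −3.40 eV, so ionization (to E = 0) requires 3.40 eV.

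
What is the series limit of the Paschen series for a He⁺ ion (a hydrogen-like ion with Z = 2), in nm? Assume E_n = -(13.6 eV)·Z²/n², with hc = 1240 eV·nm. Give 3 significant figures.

205 nm

The Paschen series has lower level n_f = 3; the series limit corresponds to n_i → ∞.
ΔE_max = 13.6 × 4 / 3² = 6.044 eV.
λ_min = 1240 / 6.044 = 205 nm.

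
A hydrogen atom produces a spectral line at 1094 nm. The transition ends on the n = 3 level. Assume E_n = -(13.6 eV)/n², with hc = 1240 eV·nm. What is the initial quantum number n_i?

The photon energy is ΔE = hc/λ = 1240 / 1094 = 1.133 eV.
With Z = 1, ΔE = 13.60 × (1/n_f² − 1/n_i²), so 1/n_f² − 1/n_i² = 0.08334.
With n_f = 3: 1/n_i² = 1/9 − 0.08334 = 0.02777, so n_i ≈ 6.00.

n_i = 6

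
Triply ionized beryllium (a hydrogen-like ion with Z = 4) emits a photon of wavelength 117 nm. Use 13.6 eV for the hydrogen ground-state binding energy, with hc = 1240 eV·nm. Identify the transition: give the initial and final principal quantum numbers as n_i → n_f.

n_i = 4, n_f = 3

The photon energy is ΔE = hc/λ = 1240 / 117 = 10.60 eV.
With Z = 4, ΔE = 217.6 × (1/n_f² − 1/n_i²), so 1/n_f² − 1/n_i² = 0.04871.
Trying n_f = 3 gives 1/n_i² = 0.06241, i.e. n_i ≈ 4; this pair matches.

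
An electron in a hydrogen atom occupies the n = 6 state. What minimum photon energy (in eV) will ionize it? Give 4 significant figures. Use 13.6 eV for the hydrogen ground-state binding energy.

E_6 = −13.60/36 = −0.3778 eV, so ionization (to E = 0) requires 0.3778 eV.

0.3778 eV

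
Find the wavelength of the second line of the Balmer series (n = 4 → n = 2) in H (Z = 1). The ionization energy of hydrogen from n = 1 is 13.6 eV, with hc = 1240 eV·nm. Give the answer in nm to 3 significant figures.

The Balmer series terminates on n_f = 2; the second line has n_i = 2+2 = 4.
ΔE = 13.60 × (1/2² − 1/4²) = 2.550 eV.
λ = 1240 / 2.550 = 486 nm.

486 nm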